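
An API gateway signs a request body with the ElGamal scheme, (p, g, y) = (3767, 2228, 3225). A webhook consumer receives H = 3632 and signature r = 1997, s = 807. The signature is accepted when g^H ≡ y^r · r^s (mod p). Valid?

no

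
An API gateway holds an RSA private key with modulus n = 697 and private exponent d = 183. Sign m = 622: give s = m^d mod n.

m^2 ≡ 622^2 = 386884 ≡ 49
m^4 ≡ 49^2 = 2401 ≡ 310
m^8 ≡ 310^2 = 96100 ≡ 611
m^16 ≡ 611^2 = 373321 ≡ 426
m^32 ≡ 426^2 = 181476 ≡ 256
m^64 ≡ 256^2 = 65536 ≡ 18
m^128 ≡ 18^2 = 324
183 = 128 + 32 + 16 + 4 + 2 + 1, so m^183 ≡ 324·256·426·310·49·622 ≡ 600 (mod 697)

600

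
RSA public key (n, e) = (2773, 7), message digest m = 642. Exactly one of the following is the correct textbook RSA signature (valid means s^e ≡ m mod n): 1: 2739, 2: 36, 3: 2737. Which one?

Candidate 1: 2739^7 mod 2773 = 1261
Candidate 2: 36^7 mod 2773 = 2131
Candidate 3: 2737^7 mod 2773 = 642
  → matches m = 642

3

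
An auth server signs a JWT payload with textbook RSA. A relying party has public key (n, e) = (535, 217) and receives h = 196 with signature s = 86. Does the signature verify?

verifies

Squares mod 535: s^1≡86, s^2≡441, s^4≡276, s^8≡206, s^16≡171, s^32≡351, s^64≡151, s^128≡331
217 = 128 + 64 + 16 + 8 + 1, so s^217 ≡ 331·151·171·206·86 ≡ 196 (mod 535)
196 = h, so the signature checks out.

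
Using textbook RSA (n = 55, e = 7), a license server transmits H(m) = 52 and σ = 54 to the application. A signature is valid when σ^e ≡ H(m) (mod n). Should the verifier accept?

Squares mod 55: σ^1≡54, σ^2≡1, σ^4≡1
7 = 4 + 2 + 1, so σ^7 ≡ 1·1·54 ≡ 54 (mod 55)
σ^7 mod 55 = 54, but H(m) = 52.

reject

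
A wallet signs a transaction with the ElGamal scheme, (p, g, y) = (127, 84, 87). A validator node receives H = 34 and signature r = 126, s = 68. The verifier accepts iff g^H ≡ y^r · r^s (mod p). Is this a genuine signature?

Left side g^H mod p:
84^2 = 7056 ≡ 71
84^4 ≡ 71^2 = 5041 ≡ 88
84^8 ≡ 88^2 = 7744 ≡ 124
84^16 ≡ 124^2 = 15376 ≡ 9
84^32 ≡ 9^2 = 81
34 = 32 + 2, so 84^34 ≡ 81·71 ≡ 36 (mod 127)
Right side y^r · r^s mod p:
87^2 = 7569 ≡ 76
87^4 ≡ 76^2 = 5776 ≡ 61
87^8 ≡ 61^2 = 3721 ≡ 38
87^16 ≡ 38^2 = 1444 ≡ 47
87^32 ≡ 47^2 = 2209 ≡ 50
87^64 ≡ 50^2 = 2500 ≡ 87
126 = 64 + 32 + 16 + 8 + 4 + 2, so 87^126 ≡ 87·50·47·38·61·76 ≡ 1 (mod 127)
126^2 = 15876 ≡ 1
126^4 ≡ 1^2 = 1
126^8 ≡ 1^2 = 1
126^16 ≡ 1^2 = 1
126^32 ≡ 1^2 = 1
126^64 ≡ 1^2 = 1
68 = 64 + 4, so 126^68 ≡ 1·1 ≡ 1 (mod 127)
1·1 = 1 ≡ 1 (mod 127)
36 ≠ 1, so verification fails.

forged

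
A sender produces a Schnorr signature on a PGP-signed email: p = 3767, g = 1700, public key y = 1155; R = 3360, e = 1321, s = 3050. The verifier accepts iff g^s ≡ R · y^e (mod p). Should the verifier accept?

g^s mod p:
Squares mod 3767: 1700^1≡1700, 1700^2≡711, 1700^4≡743, 1700^8≡2067, 1700^16≡711, 1700^32≡743, 1700^64≡2067, 1700^128≡711, 1700^256≡743, 1700^512≡2067, 1700^1024≡711, 1700^2048≡743
3050 = 2048 + 512 + 256 + 128 + 64 + 32 + 8 + 2, so 1700^3050 ≡ 743·2067·743·711·2067·743·2067·711 ≡ 2612 (mod 3767)
R · y^e mod p:
Squares mod 3767: 1155^1≡1155, 1155^2≡507, 1155^4≡893, 1155^8≡2612, 1155^16≡507, 1155^32≡893, 1155^64≡2612, 1155^128≡507, 1155^256≡893, 1155^512≡2612, 1155^1024≡507
1321 = 1024 + 256 + 32 + 8 + 1, so 1155^1321 ≡ 507·893·893·2612·1155 ≡ 3024 (mod 3767)
3360·3024 = 10160640 ≡ 1041 (mod 3767)
2612 ≠ 1041; the check fails.

reject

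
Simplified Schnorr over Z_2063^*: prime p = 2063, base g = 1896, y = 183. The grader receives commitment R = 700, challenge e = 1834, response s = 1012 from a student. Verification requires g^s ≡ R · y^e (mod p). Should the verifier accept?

g^s mod p:
1896^2 = 3594816 ≡ 1070
1896^4 ≡ 1070^2 = 1144900 ≡ 1998
1896^8 ≡ 1998^2 = 3992004 ≡ 99
1896^16 ≡ 99^2 = 9801 ≡ 1549
1896^32 ≡ 1549^2 = 2399401 ≡ 132
1896^64 ≡ 132^2 = 17424 ≡ 920
1896^128 ≡ 920^2 = 846400 ≡ 570
1896^256 ≡ 570^2 = 324900 ≡ 1009
1896^512 ≡ 1009^2 = 1018081 ≡ 1022
1012 = 512 + 256 + 128 + 64 + 32 + 16 + 4, so 1896^1012 ≡ 1022·1009·570·920·132·1549·1998 ≡ 1658 (mod 2063)
R · y^e mod p:
183^2 = 33489 ≡ 481
183^4 ≡ 481^2 = 231361 ≡ 305
183^8 ≡ 305^2 = 93025 ≡ 190
183^16 ≡ 190^2 = 36100 ≡ 1029
183^32 ≡ 1029^2 = 1058841 ≡ 522
183^64 ≡ 522^2 = 272484 ≡ 168
183^128 ≡ 168^2 = 28224 ≡ 1405
183^256 ≡ 1405^2 = 1974025 ≡ 1797
183^512 ≡ 1797^2 = 3229209 ≡ 614
183^1024 ≡ 614^2 = 376996 ≡ 1530
1834 = 1024 + 512 + 256 + 32 + 8 + 2, so 183^1834 ≡ 1530·614·1797·522·190·481 ≡ 692 (mod 2063)
700·692 = 484400 ≡ 1658 (mod 2063)
1658 ≡ 1658 (mod 2063); signature holds.

accept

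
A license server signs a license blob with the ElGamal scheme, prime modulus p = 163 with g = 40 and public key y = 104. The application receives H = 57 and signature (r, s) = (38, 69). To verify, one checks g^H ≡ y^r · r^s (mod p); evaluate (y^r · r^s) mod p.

104

Squares mod 163: 104^1≡104, 104^2≡58, 104^4≡104, 104^8≡58, 104^16≡104, 104^32≡58
38 = 32 + 4 + 2, so 104^38 ≡ 58·104·58 ≡ 58 (mod 163)
Squares mod 163: 38^1≡38, 38^2≡140, 38^4≡40, 38^8≡133, 38^16≡85, 38^32≡53, 38^64≡38
69 = 64 + 4 + 1, so 38^69 ≡ 38·40·38 ≡ 58 (mod 163)
y^r · r^s ≡ 58·58 = 3364 ≡ 104 (mod 163)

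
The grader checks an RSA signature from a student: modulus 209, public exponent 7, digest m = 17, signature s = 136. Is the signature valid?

s^2 ≡ 136^2 = 18496 ≡ 104
s^4 ≡ 104^2 = 10816 ≡ 157
7 = 4 + 2 + 1, so s^7 ≡ 157·104·136 ≡ 192 (mod 209)
s^7 mod 209 = 192, but m = 17.

invalid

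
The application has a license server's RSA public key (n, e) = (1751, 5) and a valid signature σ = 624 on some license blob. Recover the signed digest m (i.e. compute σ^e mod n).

360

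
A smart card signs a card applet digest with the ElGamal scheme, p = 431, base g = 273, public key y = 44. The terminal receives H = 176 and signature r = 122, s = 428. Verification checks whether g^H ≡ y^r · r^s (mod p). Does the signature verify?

Left side g^H mod p:
273^2 = 74529 ≡ 397
273^4 ≡ 397^2 = 157609 ≡ 294
273^8 ≡ 294^2 = 86436 ≡ 236
273^16 ≡ 236^2 = 55696 ≡ 97
273^32 ≡ 97^2 = 9409 ≡ 358
273^64 ≡ 358^2 = 128164 ≡ 157
273^128 ≡ 157^2 = 24649 ≡ 82
176 = 128 + 32 + 16, so 273^176 ≡ 82·358·97 ≡ 346 (mod 431)
Right side y^r · r^s mod p:
44^2 = 1936 ≡ 212
44^4 ≡ 212^2 = 44944 ≡ 120
44^8 ≡ 120^2 = 14400 ≡ 177
44^16 ≡ 177^2 = 31329 ≡ 297
44^32 ≡ 297^2 = 88209 ≡ 285
44^64 ≡ 285^2 = 81225 ≡ 197
122 = 64 + 32 + 16 + 8 + 2, so 44^122 ≡ 197·285·297·177·212 ≡ 276 (mod 431)
122^2 = 14884 ≡ 230
122^4 ≡ 230^2 = 52900 ≡ 318
122^8 ≡ 318^2 = 101124 ≡ 270
122^16 ≡ 270^2 = 72900 ≡ 61
122^32 ≡ 61^2 = 3721 ≡ 273
122^64 ≡ 273^2 = 74529 ≡ 397
122^128 ≡ 397^2 = 157609 ≡ 294
122^256 ≡ 294^2 = 86436 ≡ 236
428 = 256 + 128 + 32 + 8 + 4, so 122^428 ≡ 236·294·273·270·318 ≡ 223 (mod 431)
276·223 = 61548 ≡ 346 (mod 431)
346 ≡ 346 (mod 431), so the signature is genuine.

verifies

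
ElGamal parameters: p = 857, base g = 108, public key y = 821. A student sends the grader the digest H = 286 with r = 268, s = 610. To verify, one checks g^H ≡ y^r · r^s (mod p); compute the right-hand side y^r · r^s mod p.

821^2 = 674041 ≡ 439
821^4 ≡ 439^2 = 192721 ≡ 753
821^8 ≡ 753^2 = 567009 ≡ 532
821^16 ≡ 532^2 = 283024 ≡ 214
821^32 ≡ 214^2 = 45796 ≡ 375
821^64 ≡ 375^2 = 140625 ≡ 77
821^128 ≡ 77^2 = 5929 ≡ 787
821^256 ≡ 787^2 = 619369 ≡ 615
268 = 256 + 8 + 4, so 821^268 ≡ 615·532·753 ≡ 465 (mod 857)
268^2 = 71824 ≡ 693
268^4 ≡ 693^2 = 480249 ≡ 329
268^8 ≡ 329^2 = 108241 ≡ 259
268^16 ≡ 259^2 = 67081 ≡ 235
268^32 ≡ 235^2 = 55225 ≡ 377
268^64 ≡ 377^2 = 142129 ≡ 724
268^128 ≡ 724^2 = 524176 ≡ 549
268^256 ≡ 549^2 = 301401 ≡ 594
268^512 ≡ 594^2 = 352836 ≡ 609
610 = 512 + 64 + 32 + 2, so 268^610 ≡ 609·724·377·693 ≡ 445 (mod 857)
y^r · r^s ≡ 465·445 = 206925 ≡ 388 (mod 857)

388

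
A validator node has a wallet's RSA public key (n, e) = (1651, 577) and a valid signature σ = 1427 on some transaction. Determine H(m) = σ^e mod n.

σ^577 mod 1651 = 777

777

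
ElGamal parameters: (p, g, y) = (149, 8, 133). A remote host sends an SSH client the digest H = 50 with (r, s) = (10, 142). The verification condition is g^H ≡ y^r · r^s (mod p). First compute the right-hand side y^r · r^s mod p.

4

133^2 = 17689 ≡ 107
133^4 ≡ 107^2 = 11449 ≡ 125
133^8 ≡ 125^2 = 15625 ≡ 129
10 = 8 + 2, so 133^10 ≡ 129·107 ≡ 95 (mod 149)
10^2 = 100
10^4 ≡ 100^2 = 10000 ≡ 17
10^8 ≡ 17^2 = 289 ≡ 140
10^16 ≡ 140^2 = 19600 ≡ 81
10^32 ≡ 81^2 = 6561 ≡ 5
10^64 ≡ 5^2 = 25
10^128 ≡ 25^2 = 625 ≡ 29
142 = 128 + 8 + 4 + 2, so 10^142 ≡ 29·140·17·100 ≡ 22 (mod 149)
y^r · r^s ≡ 95·22 = 2090 ≡ 4 (mod 149)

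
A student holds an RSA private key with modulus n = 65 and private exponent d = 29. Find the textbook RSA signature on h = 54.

h^2 ≡ 54^2 = 2916 ≡ 56
h^4 ≡ 56^2 = 3136 ≡ 16
h^8 ≡ 16^2 = 256 ≡ 61
h^16 ≡ 61^2 = 3721 ≡ 16
29 = 16 + 8 + 4 + 1, so h^29 ≡ 16·61·16·54 ≡ 19 (mod 65)

19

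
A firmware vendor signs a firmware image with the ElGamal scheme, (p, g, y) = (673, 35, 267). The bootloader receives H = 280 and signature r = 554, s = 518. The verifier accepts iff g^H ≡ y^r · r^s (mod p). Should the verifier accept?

Left side g^H mod p:
35^2 = 1225 ≡ 552
35^4 ≡ 552^2 = 304704 ≡ 508
35^8 ≡ 508^2 = 258064 ≡ 305
35^16 ≡ 305^2 = 93025 ≡ 151
35^32 ≡ 151^2 = 22801 ≡ 592
35^64 ≡ 592^2 = 350464 ≡ 504
35^128 ≡ 504^2 = 254016 ≡ 295
35^256 ≡ 295^2 = 87025 ≡ 208
280 = 256 + 16 + 8, so 35^280 ≡ 208·151·305 ≡ 631 (mod 673)
Right side y^r · r^s mod p:
267^2 = 71289 ≡ 624
267^4 ≡ 624^2 = 389376 ≡ 382
267^8 ≡ 382^2 = 145924 ≡ 556
267^16 ≡ 556^2 = 309136 ≡ 229
267^32 ≡ 229^2 = 52441 ≡ 620
267^64 ≡ 620^2 = 384400 ≡ 117
267^128 ≡ 117^2 = 13689 ≡ 229
267^256 ≡ 229^2 = 52441 ≡ 620
267^512 ≡ 620^2 = 384400 ≡ 117
554 = 512 + 32 + 8 + 2, so 267^554 ≡ 117·620·556·624 ≡ 219 (mod 673)
554^2 = 306916 ≡ 28
554^4 ≡ 28^2 = 784 ≡ 111
554^8 ≡ 111^2 = 12321 ≡ 207
554^16 ≡ 207^2 = 42849 ≡ 450
554^32 ≡ 450^2 = 202500 ≡ 600
554^64 ≡ 600^2 = 360000 ≡ 618
554^128 ≡ 618^2 = 381924 ≡ 333
554^256 ≡ 333^2 = 110889 ≡ 517
554^512 ≡ 517^2 = 267289 ≡ 108
518 = 512 + 4 + 2, so 554^518 ≡ 108·111·28 ≡ 510 (mod 673)
219·510 = 111690 ≡ 645 (mod 673)
631 ≠ 645, so verification fails.

reject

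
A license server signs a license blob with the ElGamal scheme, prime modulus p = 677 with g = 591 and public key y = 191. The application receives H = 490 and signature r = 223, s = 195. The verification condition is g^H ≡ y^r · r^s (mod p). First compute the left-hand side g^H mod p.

600

591^2 = 349281 ≡ 626
591^4 ≡ 626^2 = 391876 ≡ 570
591^8 ≡ 570^2 = 324900 ≡ 617
591^16 ≡ 617^2 = 380689 ≡ 215
591^32 ≡ 215^2 = 46225 ≡ 189
591^64 ≡ 189^2 = 35721 ≡ 517
591^128 ≡ 517^2 = 267289 ≡ 551
591^256 ≡ 551^2 = 303601 ≡ 305
490 = 256 + 128 + 64 + 32 + 8 + 2, so 591^490 ≡ 305·551·517·189·617·626 ≡ 600 (mod 677)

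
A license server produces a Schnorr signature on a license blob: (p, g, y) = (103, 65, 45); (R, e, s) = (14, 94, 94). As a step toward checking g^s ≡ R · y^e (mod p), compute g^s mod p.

65^2 = 4225 ≡ 2
65^4 ≡ 2^2 = 4
65^8 ≡ 4^2 = 16
65^16 ≡ 16^2 = 256 ≡ 50
65^32 ≡ 50^2 = 2500 ≡ 28
65^64 ≡ 28^2 = 784 ≡ 63
94 = 64 + 16 + 8 + 4 + 2, so 65^94 ≡ 63·50·16·4·2 ≡ 58 (mod 103)

58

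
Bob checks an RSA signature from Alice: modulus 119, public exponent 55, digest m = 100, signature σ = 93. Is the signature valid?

σ^55 mod 119 = 100
100 = m, so the signature checks out.

valid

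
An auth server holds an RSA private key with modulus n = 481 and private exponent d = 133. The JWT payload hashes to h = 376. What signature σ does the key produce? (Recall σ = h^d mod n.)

376

Squares mod 481: h^1≡376, h^2≡443, h^4≡1, h^8≡1, h^16≡1, h^32≡1, h^64≡1, h^128≡1
133 = 128 + 4 + 1, so h^133 ≡ 1·1·376 ≡ 376 (mod 481)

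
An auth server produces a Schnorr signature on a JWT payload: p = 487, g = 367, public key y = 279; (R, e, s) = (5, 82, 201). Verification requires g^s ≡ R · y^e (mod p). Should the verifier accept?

reject

g^s mod p:
Squares mod 487: 367^1≡367, 367^2≡277, 367^4≡270, 367^8≡337, 367^16≡98, 367^32≡351, 367^64≡477, 367^128≡100
201 = 128 + 64 + 8 + 1, so 367^201 ≡ 100·477·337·367 ≡ 7 (mod 487)
R · y^e mod p:
Squares mod 487: 279^1≡279, 279^2≡408, 279^4≡397, 279^8≡308, 279^16≡386, 279^32≡461, 279^64≡189
82 = 64 + 16 + 2, so 279^82 ≡ 189·386·408 ≡ 279 (mod 487)
5·279 = 1395 ≡ 421 (mod 487)
7 ≠ 421; the check fails.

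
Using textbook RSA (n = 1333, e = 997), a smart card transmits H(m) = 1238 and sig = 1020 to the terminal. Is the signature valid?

invalid

sig^2 ≡ 1020^2 = 1040400 ≡ 660
sig^4 ≡ 660^2 = 435600 ≡ 1042
sig^8 ≡ 1042^2 = 1085764 ≡ 702
sig^16 ≡ 702^2 = 492804 ≡ 927
sig^32 ≡ 927^2 = 859329 ≡ 877
sig^64 ≡ 877^2 = 769129 ≡ 1321
sig^128 ≡ 1321^2 = 1745041 ≡ 144
sig^256 ≡ 144^2 = 20736 ≡ 741
sig^512 ≡ 741^2 = 549081 ≡ 1218
997 = 512 + 256 + 128 + 64 + 32 + 4 + 1, so sig^997 ≡ 1218·741·144·1321·877·1042·1020 ≡ 1285 (mod 1333)
sig^997 mod 1333 = 1285, but H(m) = 1238.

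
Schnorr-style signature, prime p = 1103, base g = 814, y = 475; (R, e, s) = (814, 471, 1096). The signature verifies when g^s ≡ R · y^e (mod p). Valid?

yes

g^s mod p:
814^2 = 662596 ≡ 796
814^4 ≡ 796^2 = 633616 ≡ 494
814^8 ≡ 494^2 = 244036 ≡ 273
814^16 ≡ 273^2 = 74529 ≡ 628
814^32 ≡ 628^2 = 394384 ≡ 613
814^64 ≡ 613^2 = 375769 ≡ 749
814^128 ≡ 749^2 = 561001 ≡ 677
814^256 ≡ 677^2 = 458329 ≡ 584
814^512 ≡ 584^2 = 341056 ≡ 229
814^1024 ≡ 229^2 = 52441 ≡ 600
1096 = 1024 + 64 + 8, so 814^1096 ≡ 600·749·273 ≡ 613 (mod 1103)
R · y^e mod p:
475^2 = 225625 ≡ 613
475^4 ≡ 613^2 = 375769 ≡ 749
475^8 ≡ 749^2 = 561001 ≡ 677
475^16 ≡ 677^2 = 458329 ≡ 584
475^32 ≡ 584^2 = 341056 ≡ 229
475^64 ≡ 229^2 = 52441 ≡ 600
475^128 ≡ 600^2 = 360000 ≡ 422
475^256 ≡ 422^2 = 178084 ≡ 501
471 = 256 + 128 + 64 + 16 + 4 + 2 + 1, so 475^471 ≡ 501·422·600·584·749·613·475 ≡ 807 (mod 1103)
814·807 = 656898 ≡ 613 (mod 1103)
613 ≡ 613 (mod 1103); signature holds.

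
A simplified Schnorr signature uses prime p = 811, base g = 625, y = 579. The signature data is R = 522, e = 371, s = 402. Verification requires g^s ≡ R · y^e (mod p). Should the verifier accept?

reject

g^s mod p:
625^2 = 390625 ≡ 534
625^4 ≡ 534^2 = 285156 ≡ 495
625^8 ≡ 495^2 = 245025 ≡ 103
625^16 ≡ 103^2 = 10609 ≡ 66
625^32 ≡ 66^2 = 4356 ≡ 301
625^64 ≡ 301^2 = 90601 ≡ 580
625^128 ≡ 580^2 = 336400 ≡ 646
625^256 ≡ 646^2 = 417316 ≡ 462
402 = 256 + 128 + 16 + 2, so 625^402 ≡ 462·646·66·534 ≡ 673 (mod 811)
R · y^e mod p:
579^2 = 335241 ≡ 298
579^4 ≡ 298^2 = 88804 ≡ 405
579^8 ≡ 405^2 = 164025 ≡ 203
579^16 ≡ 203^2 = 41209 ≡ 659
579^32 ≡ 659^2 = 434281 ≡ 396
579^64 ≡ 396^2 = 156816 ≡ 293
579^128 ≡ 293^2 = 85849 ≡ 694
579^256 ≡ 694^2 = 481636 ≡ 713
371 = 256 + 64 + 32 + 16 + 2 + 1, so 579^371 ≡ 713·293·396·659·298·579 ≡ 703 (mod 811)
522·703 = 366966 ≡ 394 (mod 811)
673 ≠ 394; the check fails.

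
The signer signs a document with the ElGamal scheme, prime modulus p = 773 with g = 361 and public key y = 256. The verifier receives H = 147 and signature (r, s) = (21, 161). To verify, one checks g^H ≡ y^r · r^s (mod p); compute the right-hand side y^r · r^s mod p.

256^2 = 65536 ≡ 604
256^4 ≡ 604^2 = 364816 ≡ 733
256^8 ≡ 733^2 = 537289 ≡ 54
256^16 ≡ 54^2 = 2916 ≡ 597
21 = 16 + 4 + 1, so 256^21 ≡ 597·733·256 ≡ 377 (mod 773)
21^2 = 441
21^4 ≡ 441^2 = 194481 ≡ 458
21^8 ≡ 458^2 = 209764 ≡ 281
21^16 ≡ 281^2 = 78961 ≡ 115
21^32 ≡ 115^2 = 13225 ≡ 84
21^64 ≡ 84^2 = 7056 ≡ 99
21^128 ≡ 99^2 = 9801 ≡ 525
161 = 128 + 32 + 1, so 21^161 ≡ 525·84·21 ≡ 46 (mod 773)
y^r · r^s ≡ 377·46 = 17342 ≡ 336 (mod 773)

336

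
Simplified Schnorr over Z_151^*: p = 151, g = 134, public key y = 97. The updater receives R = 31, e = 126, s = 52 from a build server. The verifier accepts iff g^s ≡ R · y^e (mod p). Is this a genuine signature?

genuine

g^s mod p:
Squares mod 151: 134^1≡134, 134^2≡138, 134^4≡18, 134^8≡22, 134^16≡31, 134^32≡55
52 = 32 + 16 + 4, so 134^52 ≡ 55·31·18 ≡ 37 (mod 151)
R · y^e mod p:
Squares mod 151: 97^1≡97, 97^2≡47, 97^4≡95, 97^8≡116, 97^16≡17, 97^32≡138, 97^64≡18
126 = 64 + 32 + 16 + 8 + 4 + 2, so 97^126 ≡ 18·138·17·116·95·47 ≡ 84 (mod 151)
31·84 = 2604 ≡ 37 (mod 151)
37 ≡ 37 (mod 151); signature holds.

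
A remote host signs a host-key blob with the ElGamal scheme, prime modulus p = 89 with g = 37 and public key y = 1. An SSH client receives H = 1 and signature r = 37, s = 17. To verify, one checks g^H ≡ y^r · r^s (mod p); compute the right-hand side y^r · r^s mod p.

1^37 mod 89 = 1
37^17 mod 89 = 37
y^r · r^s ≡ 1·37 = 37 ≡ 37 (mod 89)

37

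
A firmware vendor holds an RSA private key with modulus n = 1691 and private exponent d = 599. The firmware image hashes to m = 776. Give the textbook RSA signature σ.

612

Squares mod 1691: m^1≡776, m^2≡180, m^4≡271, m^8≡728, m^16≡701, m^32≡1011, m^64≡757, m^128≡1491, m^256≡1107, m^512≡1165
599 = 512 + 64 + 16 + 4 + 2 + 1, so m^599 ≡ 1165·757·701·271·180·776 ≡ 612 (mod 1691)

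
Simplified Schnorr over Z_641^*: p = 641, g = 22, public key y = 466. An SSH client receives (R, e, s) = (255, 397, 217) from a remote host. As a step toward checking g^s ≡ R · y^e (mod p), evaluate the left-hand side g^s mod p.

22^2 = 484
22^4 ≡ 484^2 = 234256 ≡ 291
22^8 ≡ 291^2 = 84681 ≡ 69
22^16 ≡ 69^2 = 4761 ≡ 274
22^32 ≡ 274^2 = 75076 ≡ 79
22^64 ≡ 79^2 = 6241 ≡ 472
22^128 ≡ 472^2 = 222784 ≡ 357
217 = 128 + 64 + 16 + 8 + 1, so 22^217 ≡ 357·472·274·69·22 ≡ 314 (mod 641)

314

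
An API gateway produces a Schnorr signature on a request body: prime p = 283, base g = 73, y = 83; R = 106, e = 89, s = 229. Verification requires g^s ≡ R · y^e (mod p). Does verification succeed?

fails

g^s mod p:
73^2 = 5329 ≡ 235
73^4 ≡ 235^2 = 55225 ≡ 40
73^8 ≡ 40^2 = 1600 ≡ 185
73^16 ≡ 185^2 = 34225 ≡ 265
73^32 ≡ 265^2 = 70225 ≡ 41
73^64 ≡ 41^2 = 1681 ≡ 266
73^128 ≡ 266^2 = 70756 ≡ 6
229 = 128 + 64 + 32 + 4 + 1, so 73^229 ≡ 6·266·41·40·73 ≡ 10 (mod 283)
R · y^e mod p:
83^2 = 6889 ≡ 97
83^4 ≡ 97^2 = 9409 ≡ 70
83^8 ≡ 70^2 = 4900 ≡ 89
83^16 ≡ 89^2 = 7921 ≡ 280
83^32 ≡ 280^2 = 78400 ≡ 9
83^64 ≡ 9^2 = 81
89 = 64 + 16 + 8 + 1, so 83^89 ≡ 81·280·89·83 ≡ 28 (mod 283)
106·28 = 2968 ≡ 138 (mod 283)
10 ≠ 138; the check fails.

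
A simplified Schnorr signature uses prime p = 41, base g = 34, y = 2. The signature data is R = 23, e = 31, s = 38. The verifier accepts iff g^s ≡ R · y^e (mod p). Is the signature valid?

valid

g^s mod p:
34^38 mod 41 = 36
R · y^e mod p:
2^31 mod 41 = 39
23·39 = 897 ≡ 36 (mod 41)
36 ≡ 36 (mod 41); signature holds.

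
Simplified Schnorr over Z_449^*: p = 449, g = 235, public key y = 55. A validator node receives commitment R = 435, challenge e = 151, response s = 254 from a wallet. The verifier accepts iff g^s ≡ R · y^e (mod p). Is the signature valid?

valid

g^s mod p:
235^2 = 55225 ≡ 447
235^4 ≡ 447^2 = 199809 ≡ 4
235^8 ≡ 4^2 = 16
235^16 ≡ 16^2 = 256
235^32 ≡ 256^2 = 65536 ≡ 431
235^64 ≡ 431^2 = 185761 ≡ 324
235^128 ≡ 324^2 = 104976 ≡ 359
254 = 128 + 64 + 32 + 16 + 8 + 4 + 2, so 235^254 ≡ 359·324·431·256·16·4·447 ≡ 440 (mod 449)
R · y^e mod p:
55^2 = 3025 ≡ 331
55^4 ≡ 331^2 = 109561 ≡ 5
55^8 ≡ 5^2 = 25
55^16 ≡ 25^2 = 625 ≡ 176
55^32 ≡ 176^2 = 30976 ≡ 444
55^64 ≡ 444^2 = 197136 ≡ 25
55^128 ≡ 25^2 = 625 ≡ 176
151 = 128 + 16 + 4 + 2 + 1, so 55^151 ≡ 176·176·5·331·55 ≡ 161 (mod 449)
435·161 = 70035 ≡ 440 (mod 449)
440 ≡ 440 (mod 449); signature holds.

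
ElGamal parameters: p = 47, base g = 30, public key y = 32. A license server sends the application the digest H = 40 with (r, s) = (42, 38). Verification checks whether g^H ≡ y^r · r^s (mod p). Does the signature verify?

does not verify

Left side g^H mod p:
Squares mod 47: 30^1≡30, 30^2≡7, 30^4≡2, 30^8≡4, 30^16≡16, 30^32≡21
40 = 32 + 8, so 30^40 ≡ 21·4 ≡ 37 (mod 47)
Right side y^r · r^s mod p:
Squares mod 47: 32^1≡32, 32^2≡37, 32^4≡6, 32^8≡36, 32^16≡27, 32^32≡24
42 = 32 + 8 + 2, so 32^42 ≡ 24·36·37 ≡ 8 (mod 47)
Squares mod 47: 42^1≡42, 42^2≡25, 42^4≡14, 42^8≡8, 42^16≡17, 42^32≡7
38 = 32 + 4 + 2, so 42^38 ≡ 7·14·25 ≡ 6 (mod 47)
8·6 = 48 ≡ 1 (mod 47)
37 ≠ 1, so verification fails.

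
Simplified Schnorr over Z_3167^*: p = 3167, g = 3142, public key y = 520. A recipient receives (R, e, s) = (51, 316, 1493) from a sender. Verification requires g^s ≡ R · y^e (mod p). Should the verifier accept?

accept

g^s mod p:
3142^1493 mod 3167 = 2020
R · y^e mod p:
520^316 mod 3167 = 288
51·288 = 14688 ≡ 2020 (mod 3167)
2020 ≡ 2020 (mod 3167); signature holds.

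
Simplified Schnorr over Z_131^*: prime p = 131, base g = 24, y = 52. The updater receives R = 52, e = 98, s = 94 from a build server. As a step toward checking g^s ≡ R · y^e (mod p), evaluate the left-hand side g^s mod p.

24^2 = 576 ≡ 52
24^4 ≡ 52^2 = 2704 ≡ 84
24^8 ≡ 84^2 = 7056 ≡ 113
24^16 ≡ 113^2 = 12769 ≡ 62
24^32 ≡ 62^2 = 3844 ≡ 45
24^64 ≡ 45^2 = 2025 ≡ 60
94 = 64 + 16 + 8 + 4 + 2, so 24^94 ≡ 60·62·113·84·52 ≡ 62 (mod 131)

62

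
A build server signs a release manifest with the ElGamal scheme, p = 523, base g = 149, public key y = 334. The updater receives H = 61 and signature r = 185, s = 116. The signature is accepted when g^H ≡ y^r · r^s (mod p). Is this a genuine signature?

Left side g^H mod p:
149^2 = 22201 ≡ 235
149^4 ≡ 235^2 = 55225 ≡ 310
149^8 ≡ 310^2 = 96100 ≡ 391
149^16 ≡ 391^2 = 152881 ≡ 165
149^32 ≡ 165^2 = 27225 ≡ 29
61 = 32 + 16 + 8 + 4 + 1, so 149^61 ≡ 29·165·391·310·149 ≡ 28 (mod 523)
Right side y^r · r^s mod p:
334^2 = 111556 ≡ 157
334^4 ≡ 157^2 = 24649 ≡ 68
334^8 ≡ 68^2 = 4624 ≡ 440
334^16 ≡ 440^2 = 193600 ≡ 90
334^32 ≡ 90^2 = 8100 ≡ 255
334^64 ≡ 255^2 = 65025 ≡ 173
334^128 ≡ 173^2 = 29929 ≡ 118
185 = 128 + 32 + 16 + 8 + 1, so 334^185 ≡ 118·255·90·440·334 ≡ 505 (mod 523)
185^2 = 34225 ≡ 230
185^4 ≡ 230^2 = 52900 ≡ 77
185^8 ≡ 77^2 = 5929 ≡ 176
185^16 ≡ 176^2 = 30976 ≡ 119
185^32 ≡ 119^2 = 14161 ≡ 40
185^64 ≡ 40^2 = 1600 ≡ 31
116 = 64 + 32 + 16 + 4, so 185^116 ≡ 31·40·119·77 ≡ 468 (mod 523)
505·468 = 236340 ≡ 467 (mod 523)
28 ≠ 467, so verification fails.

forged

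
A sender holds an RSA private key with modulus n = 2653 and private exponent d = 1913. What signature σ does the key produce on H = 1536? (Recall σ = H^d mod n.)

Squares mod 2653: H^1≡1536, H^2≡779, H^4≡1957, H^8≡1570, H^16≡263, H^32≡191, H^64≡1992, H^128≡1829, H^256≡2461, H^512≡2375, H^1024≡347
1913 = 1024 + 512 + 256 + 64 + 32 + 16 + 8 + 1, so H^1913 ≡ 347·2375·2461·1992·191·263·1570·1536 ≡ 369 (mod 2653)

369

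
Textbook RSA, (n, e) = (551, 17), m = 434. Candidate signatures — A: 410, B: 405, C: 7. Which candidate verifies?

Candidate A: 410^17 mod 551 = 64
Candidate B: 405^17 mod 551 = 434
  → matches m = 434
Candidate C: 7^17 mod 551 = 372

B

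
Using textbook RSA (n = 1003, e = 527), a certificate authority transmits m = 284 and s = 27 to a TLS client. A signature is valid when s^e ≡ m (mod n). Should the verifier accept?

accept

s^2 ≡ 27^2 = 729
s^4 ≡ 729^2 = 531441 ≡ 854
s^8 ≡ 854^2 = 729316 ≡ 135
s^16 ≡ 135^2 = 18225 ≡ 171
s^32 ≡ 171^2 = 29241 ≡ 154
s^64 ≡ 154^2 = 23716 ≡ 647
s^128 ≡ 647^2 = 418609 ≡ 358
s^256 ≡ 358^2 = 128164 ≡ 783
s^512 ≡ 783^2 = 613089 ≡ 256
527 = 512 + 8 + 4 + 2 + 1, so s^527 ≡ 256·135·854·729·27 ≡ 284 (mod 1003)
s^527 mod 1003 = 284 matches m.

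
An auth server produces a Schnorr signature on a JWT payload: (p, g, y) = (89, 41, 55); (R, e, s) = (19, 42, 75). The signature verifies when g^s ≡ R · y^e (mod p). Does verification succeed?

g^s mod p:
41^2 = 1681 ≡ 79
41^4 ≡ 79^2 = 6241 ≡ 11
41^8 ≡ 11^2 = 121 ≡ 32
41^16 ≡ 32^2 = 1024 ≡ 45
41^32 ≡ 45^2 = 2025 ≡ 67
41^64 ≡ 67^2 = 4489 ≡ 39
75 = 64 + 8 + 2 + 1, so 41^75 ≡ 39·32·79·41 ≡ 70 (mod 89)
R · y^e mod p:
55^2 = 3025 ≡ 88
55^4 ≡ 88^2 = 7744 ≡ 1
55^8 ≡ 1^2 = 1
55^16 ≡ 1^2 = 1
55^32 ≡ 1^2 = 1
42 = 32 + 8 + 2, so 55^42 ≡ 1·1·88 ≡ 88 (mod 89)
19·88 = 1672 ≡ 70 (mod 89)
70 ≡ 70 (mod 89); signature holds.

passes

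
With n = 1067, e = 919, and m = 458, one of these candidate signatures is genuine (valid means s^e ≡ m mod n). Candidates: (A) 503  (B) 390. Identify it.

A

Candidate A: 503^2 = 253009 ≡ 130; 503^4 ≡ 130^2 = 16900 ≡ 895; 503^8 ≡ 895^2 = 801025 ≡ 775; 503^16 ≡ 775^2 = 600625 ≡ 971; 503^32 ≡ 971^2 = 942841 ≡ 680; 503^64 ≡ 680^2 = 462400 ≡ 389; 503^128 ≡ 389^2 = 151321 ≡ 874; 503^256 ≡ 874^2 = 763876 ≡ 971; 503^512 ≡ 971^2 = 942841 ≡ 680; 919 = 512 + 256 + 128 + 16 + 4 + 2 + 1, so 503^919 ≡ 680·971·874·971·895·130·503 ≡ 458 (mod 1067)
  → matches m = 458
Candidate B: 390^2 = 152100 ≡ 586; 390^4 ≡ 586^2 = 343396 ≡ 889; 390^8 ≡ 889^2 = 790321 ≡ 741; 390^16 ≡ 741^2 = 549081 ≡ 643; 390^32 ≡ 643^2 = 413449 ≡ 520; 390^64 ≡ 520^2 = 270400 ≡ 449; 390^128 ≡ 449^2 = 201601 ≡ 1005; 390^256 ≡ 1005^2 = 1010025 ≡ 643; 390^512 ≡ 643^2 = 413449 ≡ 520; 919 = 512 + 256 + 128 + 16 + 4 + 2 + 1, so 390^919 ≡ 520·643·1005·643·889·586·390 ≡ 31 (mod 1067)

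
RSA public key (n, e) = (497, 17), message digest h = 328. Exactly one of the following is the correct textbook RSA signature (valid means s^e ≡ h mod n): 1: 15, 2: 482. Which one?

Candidate 1: 15^2 = 225; 15^4 ≡ 225^2 = 50625 ≡ 428; 15^8 ≡ 428^2 = 183184 ≡ 288; 15^16 ≡ 288^2 = 82944 ≡ 442; 17 = 16 + 1, so 15^17 ≡ 442·15 ≡ 169 (mod 497)
Candidate 2: 482^2 = 232324 ≡ 225; 482^4 ≡ 225^2 = 50625 ≡ 428; 482^8 ≡ 428^2 = 183184 ≡ 288; 482^16 ≡ 288^2 = 82944 ≡ 442; 17 = 16 + 1, so 482^17 ≡ 442·482 ≡ 328 (mod 497)
  → matches h = 328

2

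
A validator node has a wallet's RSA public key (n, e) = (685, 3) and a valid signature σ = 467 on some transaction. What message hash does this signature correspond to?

σ^2 ≡ 467^2 = 218089 ≡ 259
3 = 2 + 1, so σ^3 ≡ 259·467 ≡ 393 (mod 685)

393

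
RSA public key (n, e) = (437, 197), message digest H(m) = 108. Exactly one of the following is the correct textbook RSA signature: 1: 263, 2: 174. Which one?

Candidate 1: Squares mod 437: 263^1≡263, 263^2≡123, 263^4≡271, 263^8≡25, 263^16≡188, 263^32≡384, 263^64≡187, 263^128≡9; 197 = 128 + 64 + 4 + 1, so 263^197 ≡ 9·187·271·263 ≡ 329 (mod 437)
Candidate 2: Squares mod 437: 174^1≡174, 174^2≡123, 174^4≡271, 174^8≡25, 174^16≡188, 174^32≡384, 174^64≡187, 174^128≡9; 197 = 128 + 64 + 4 + 1, so 174^197 ≡ 9·187·271·174 ≡ 108 (mod 437)
  → matches H(m) = 108

2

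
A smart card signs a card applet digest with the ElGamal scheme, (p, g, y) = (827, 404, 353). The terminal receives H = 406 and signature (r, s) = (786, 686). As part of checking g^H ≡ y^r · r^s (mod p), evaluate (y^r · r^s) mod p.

353^2 = 124609 ≡ 559
353^4 ≡ 559^2 = 312481 ≡ 702
353^8 ≡ 702^2 = 492804 ≡ 739
353^16 ≡ 739^2 = 546121 ≡ 301
353^32 ≡ 301^2 = 90601 ≡ 458
353^64 ≡ 458^2 = 209764 ≡ 533
353^128 ≡ 533^2 = 284089 ≡ 428
353^256 ≡ 428^2 = 183184 ≡ 417
353^512 ≡ 417^2 = 173889 ≡ 219
786 = 512 + 256 + 16 + 2, so 353^786 ≡ 219·417·301·559 ≡ 287 (mod 827)
786^2 = 617796 ≡ 27
786^4 ≡ 27^2 = 729
786^8 ≡ 729^2 = 531441 ≡ 507
786^16 ≡ 507^2 = 257049 ≡ 679
786^32 ≡ 679^2 = 461041 ≡ 402
786^64 ≡ 402^2 = 161604 ≡ 339
786^128 ≡ 339^2 = 114921 ≡ 795
786^256 ≡ 795^2 = 632025 ≡ 197
786^512 ≡ 197^2 = 38809 ≡ 767
686 = 512 + 128 + 32 + 8 + 4 + 2, so 786^686 ≡ 767·795·402·507·729·27 ≡ 381 (mod 827)
y^r · r^s ≡ 287·381 = 109347 ≡ 183 (mod 827)

183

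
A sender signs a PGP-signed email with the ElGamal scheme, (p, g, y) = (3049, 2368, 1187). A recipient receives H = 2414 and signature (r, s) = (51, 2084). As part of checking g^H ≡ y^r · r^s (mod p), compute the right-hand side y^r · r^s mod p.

1909

1187^51 mod 3049 = 1688
51^2084 mod 3049 = 21
y^r · r^s ≡ 1688·21 = 35448 ≡ 1909 (mod 3049)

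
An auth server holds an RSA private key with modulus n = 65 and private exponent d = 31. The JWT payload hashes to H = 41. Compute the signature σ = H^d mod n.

H^31 mod 65 = 11

11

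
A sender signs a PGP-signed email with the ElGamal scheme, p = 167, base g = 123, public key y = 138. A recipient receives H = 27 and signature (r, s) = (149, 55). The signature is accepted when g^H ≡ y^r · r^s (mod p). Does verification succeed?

Left side g^H mod p:
123^2 = 15129 ≡ 99
123^4 ≡ 99^2 = 9801 ≡ 115
123^8 ≡ 115^2 = 13225 ≡ 32
123^16 ≡ 32^2 = 1024 ≡ 22
27 = 16 + 8 + 2 + 1, so 123^27 ≡ 22·32·99·123 ≡ 164 (mod 167)
Right side y^r · r^s mod p:
138^2 = 19044 ≡ 6
138^4 ≡ 6^2 = 36
138^8 ≡ 36^2 = 1296 ≡ 127
138^16 ≡ 127^2 = 16129 ≡ 97
138^32 ≡ 97^2 = 9409 ≡ 57
138^64 ≡ 57^2 = 3249 ≡ 76
138^128 ≡ 76^2 = 5776 ≡ 98
149 = 128 + 16 + 4 + 1, so 138^149 ≡ 98·97·36·138 ≡ 45 (mod 167)
149^2 = 22201 ≡ 157
149^4 ≡ 157^2 = 24649 ≡ 100
149^8 ≡ 100^2 = 10000 ≡ 147
149^16 ≡ 147^2 = 21609 ≡ 66
149^32 ≡ 66^2 = 4356 ≡ 14
55 = 32 + 16 + 4 + 2 + 1, so 149^55 ≡ 14·66·100·157·149 ≡ 136 (mod 167)
45·136 = 6120 ≡ 108 (mod 167)
164 ≠ 108, so verification fails.

fails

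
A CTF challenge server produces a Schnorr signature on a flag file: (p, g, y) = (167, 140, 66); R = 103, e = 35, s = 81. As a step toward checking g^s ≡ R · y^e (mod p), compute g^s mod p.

140^81 mod 167 = 52

52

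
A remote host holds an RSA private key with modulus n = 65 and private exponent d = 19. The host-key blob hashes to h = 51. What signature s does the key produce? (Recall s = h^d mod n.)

h^19 mod 65 = 51

51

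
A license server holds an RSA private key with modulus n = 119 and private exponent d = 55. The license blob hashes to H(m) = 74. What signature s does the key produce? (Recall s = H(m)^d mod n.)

Squares mod 119: (H(m))^1≡74, (H(m))^2≡2, (H(m))^4≡4, (H(m))^8≡16, (H(m))^16≡18, (H(m))^32≡86
55 = 32 + 16 + 4 + 2 + 1, so (H(m))^55 ≡ 86·18·4·2·74 ≡ 116 (mod 119)

116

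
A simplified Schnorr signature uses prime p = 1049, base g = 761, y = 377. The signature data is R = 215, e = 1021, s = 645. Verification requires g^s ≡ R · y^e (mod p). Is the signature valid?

g^s mod p:
761^2 = 579121 ≡ 73
761^4 ≡ 73^2 = 5329 ≡ 84
761^8 ≡ 84^2 = 7056 ≡ 762
761^16 ≡ 762^2 = 580644 ≡ 547
761^32 ≡ 547^2 = 299209 ≡ 244
761^64 ≡ 244^2 = 59536 ≡ 792
761^128 ≡ 792^2 = 627264 ≡ 1011
761^256 ≡ 1011^2 = 1022121 ≡ 395
761^512 ≡ 395^2 = 156025 ≡ 773
645 = 512 + 128 + 4 + 1, so 761^645 ≡ 773·1011·84·761 ≡ 130 (mod 1049)
R · y^e mod p:
377^2 = 142129 ≡ 514
377^4 ≡ 514^2 = 264196 ≡ 897
377^8 ≡ 897^2 = 804609 ≡ 26
377^16 ≡ 26^2 = 676
377^32 ≡ 676^2 = 456976 ≡ 661
377^64 ≡ 661^2 = 436921 ≡ 537
377^128 ≡ 537^2 = 288369 ≡ 943
377^256 ≡ 943^2 = 889249 ≡ 746
377^512 ≡ 746^2 = 556516 ≡ 546
1021 = 512 + 256 + 128 + 64 + 32 + 16 + 8 + 4 + 1, so 377^1021 ≡ 546·746·943·537·661·676·26·897·377 ≡ 829 (mod 1049)
215·829 = 178235 ≡ 954 (mod 1049)
130 ≠ 954; the check fails.

invalid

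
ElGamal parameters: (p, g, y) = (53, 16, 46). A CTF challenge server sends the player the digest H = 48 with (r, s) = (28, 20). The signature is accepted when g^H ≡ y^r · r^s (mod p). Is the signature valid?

valid

Left side g^H mod p:
16^2 = 256 ≡ 44
16^4 ≡ 44^2 = 1936 ≡ 28
16^8 ≡ 28^2 = 784 ≡ 42
16^16 ≡ 42^2 = 1764 ≡ 15
16^32 ≡ 15^2 = 225 ≡ 13
48 = 32 + 16, so 16^48 ≡ 13·15 ≡ 36 (mod 53)
Right side y^r · r^s mod p:
46^2 = 2116 ≡ 49
46^4 ≡ 49^2 = 2401 ≡ 16
46^8 ≡ 16^2 = 256 ≡ 44
46^16 ≡ 44^2 = 1936 ≡ 28
28 = 16 + 8 + 4, so 46^28 ≡ 28·44·16 ≡ 49 (mod 53)
28^2 = 784 ≡ 42
28^4 ≡ 42^2 = 1764 ≡ 15
28^8 ≡ 15^2 = 225 ≡ 13
28^16 ≡ 13^2 = 169 ≡ 10
20 = 16 + 4, so 28^20 ≡ 10·15 ≡ 44 (mod 53)
49·44 = 2156 ≡ 36 (mod 53)
36 ≡ 36 (mod 53), so the signature is genuine.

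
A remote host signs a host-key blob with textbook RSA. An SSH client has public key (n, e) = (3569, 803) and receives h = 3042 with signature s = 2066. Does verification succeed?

s^803 mod 3569 = 3042
3042 = h, so the signature checks out.

passes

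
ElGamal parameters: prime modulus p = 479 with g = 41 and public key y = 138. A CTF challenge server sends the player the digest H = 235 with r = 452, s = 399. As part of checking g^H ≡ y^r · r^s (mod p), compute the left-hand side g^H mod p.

65

41^2 = 1681 ≡ 244
41^4 ≡ 244^2 = 59536 ≡ 140
41^8 ≡ 140^2 = 19600 ≡ 440
41^16 ≡ 440^2 = 193600 ≡ 84
41^32 ≡ 84^2 = 7056 ≡ 350
41^64 ≡ 350^2 = 122500 ≡ 355
41^128 ≡ 355^2 = 126025 ≡ 48
235 = 128 + 64 + 32 + 8 + 2 + 1, so 41^235 ≡ 48·355·350·440·244·41 ≡ 65 (mod 479)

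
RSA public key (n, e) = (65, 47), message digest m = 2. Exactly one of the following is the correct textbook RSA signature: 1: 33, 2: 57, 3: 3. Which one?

Candidate 1: Squares mod 65: 33^1≡33, 33^2≡49, 33^4≡61, 33^8≡16, 33^16≡61, 33^32≡16; 47 = 32 + 8 + 4 + 2 + 1, so 33^47 ≡ 16·16·61·49·33 ≡ 2 (mod 65)
  → matches m = 2
Candidate 2: Squares mod 65: 57^1≡57, 57^2≡64, 57^4≡1, 57^8≡1, 57^16≡1, 57^32≡1; 47 = 32 + 8 + 4 + 2 + 1, so 57^47 ≡ 1·1·1·64·57 ≡ 8 (mod 65)
Candidate 3: Squares mod 65: 3^1≡3, 3^2≡9, 3^4≡16, 3^8≡61, 3^16≡16, 3^32≡61; 47 = 32 + 8 + 4 + 2 + 1, so 3^47 ≡ 61·61·16·9·3 ≡ 22 (mod 65)

1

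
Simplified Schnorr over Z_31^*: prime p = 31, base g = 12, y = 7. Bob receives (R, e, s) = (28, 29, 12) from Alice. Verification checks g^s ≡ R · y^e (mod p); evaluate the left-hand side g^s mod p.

12^2 = 144 ≡ 20
12^4 ≡ 20^2 = 400 ≡ 28
12^8 ≡ 28^2 = 784 ≡ 9
12 = 8 + 4, so 12^12 ≡ 9·28 ≡ 4 (mod 31)

4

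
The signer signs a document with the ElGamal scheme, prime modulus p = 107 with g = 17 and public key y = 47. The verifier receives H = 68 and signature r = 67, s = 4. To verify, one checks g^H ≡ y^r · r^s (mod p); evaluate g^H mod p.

92

17^68 mod 107 = 92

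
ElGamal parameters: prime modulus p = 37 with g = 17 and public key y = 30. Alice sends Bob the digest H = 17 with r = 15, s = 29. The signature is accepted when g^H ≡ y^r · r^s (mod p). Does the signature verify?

verifies

Left side g^H mod p:
Squares mod 37: 17^1≡17, 17^2≡30, 17^4≡12, 17^8≡33, 17^16≡16
17 = 16 + 1, so 17^17 ≡ 16·17 ≡ 13 (mod 37)
Right side y^r · r^s mod p:
Squares mod 37: 30^1≡30, 30^2≡12, 30^4≡33, 30^8≡16
15 = 8 + 4 + 2 + 1, so 30^15 ≡ 16·33·12·30 ≡ 11 (mod 37)
Squares mod 37: 15^1≡15, 15^2≡3, 15^4≡9, 15^8≡7, 15^16≡12
29 = 16 + 8 + 4 + 1, so 15^29 ≡ 12·7·9·15 ≡ 18 (mod 37)
11·18 = 198 ≡ 13 (mod 37)
13 ≡ 13 (mod 37), so the signature is genuine.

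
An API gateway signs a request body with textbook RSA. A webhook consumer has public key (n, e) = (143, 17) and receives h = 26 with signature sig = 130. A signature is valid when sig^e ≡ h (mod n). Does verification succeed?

sig^2 ≡ 130^2 = 16900 ≡ 26
sig^4 ≡ 26^2 = 676 ≡ 104
sig^8 ≡ 104^2 = 10816 ≡ 91
sig^16 ≡ 91^2 = 8281 ≡ 130
17 = 16 + 1, so sig^17 ≡ 130·130 ≡ 26 (mod 143)
26 = h, so the signature checks out.

passes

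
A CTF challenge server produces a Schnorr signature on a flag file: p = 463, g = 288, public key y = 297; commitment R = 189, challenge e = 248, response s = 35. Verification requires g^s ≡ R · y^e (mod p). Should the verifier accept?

accept

g^s mod p:
288^2 = 82944 ≡ 67
288^4 ≡ 67^2 = 4489 ≡ 322
288^8 ≡ 322^2 = 103684 ≡ 435
288^16 ≡ 435^2 = 189225 ≡ 321
288^32 ≡ 321^2 = 103041 ≡ 255
35 = 32 + 2 + 1, so 288^35 ≡ 255·67·288 ≡ 179 (mod 463)
R · y^e mod p:
297^2 = 88209 ≡ 239
297^4 ≡ 239^2 = 57121 ≡ 172
297^8 ≡ 172^2 = 29584 ≡ 415
297^16 ≡ 415^2 = 172225 ≡ 452
297^32 ≡ 452^2 = 204304 ≡ 121
297^64 ≡ 121^2 = 14641 ≡ 288
297^128 ≡ 288^2 = 82944 ≡ 67
248 = 128 + 64 + 32 + 16 + 8, so 297^248 ≡ 67·288·121·452·415 ≡ 437 (mod 463)
189·437 = 82593 ≡ 179 (mod 463)
179 ≡ 179 (mod 463); signature holds.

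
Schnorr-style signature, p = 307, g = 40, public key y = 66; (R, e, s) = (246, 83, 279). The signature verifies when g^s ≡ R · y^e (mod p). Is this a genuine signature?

forged

g^s mod p:
Squares mod 307: 40^1≡40, 40^2≡65, 40^4≡234, 40^8≡110, 40^16≡127, 40^32≡165, 40^64≡209, 40^128≡87, 40^256≡201
279 = 256 + 16 + 4 + 2 + 1, so 40^279 ≡ 201·127·234·65·40 ≡ 280 (mod 307)
R · y^e mod p:
Squares mod 307: 66^1≡66, 66^2≡58, 66^4≡294, 66^8≡169, 66^16≡10, 66^32≡100, 66^64≡176
83 = 64 + 16 + 2 + 1, so 66^83 ≡ 176·10·58·66 ≡ 165 (mod 307)
246·165 = 40590 ≡ 66 (mod 307)
280 ≠ 66; the check fails.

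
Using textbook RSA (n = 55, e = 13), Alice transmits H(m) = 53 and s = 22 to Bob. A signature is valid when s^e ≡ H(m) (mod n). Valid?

no

s^2 ≡ 22^2 = 484 ≡ 44
s^4 ≡ 44^2 = 1936 ≡ 11
s^8 ≡ 11^2 = 121 ≡ 11
13 = 8 + 4 + 1, so s^13 ≡ 11·11·22 ≡ 22 (mod 55)
The recovered value 22 does not match the digest 53.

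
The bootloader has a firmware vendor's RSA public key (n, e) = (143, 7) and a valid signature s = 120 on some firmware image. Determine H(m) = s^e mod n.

s^2 ≡ 120^2 = 14400 ≡ 100
s^4 ≡ 100^2 = 10000 ≡ 133
7 = 4 + 2 + 1, so s^7 ≡ 133·100·120 ≡ 120 (mod 143)

120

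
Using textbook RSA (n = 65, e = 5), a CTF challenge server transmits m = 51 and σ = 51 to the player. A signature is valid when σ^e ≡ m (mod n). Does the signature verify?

verifies

σ^2 ≡ 51^2 = 2601 ≡ 1
σ^4 ≡ 1^2 = 1
5 = 4 + 1, so σ^5 ≡ 1·51 ≡ 51 (mod 65)
51 = m, so the signature checks out.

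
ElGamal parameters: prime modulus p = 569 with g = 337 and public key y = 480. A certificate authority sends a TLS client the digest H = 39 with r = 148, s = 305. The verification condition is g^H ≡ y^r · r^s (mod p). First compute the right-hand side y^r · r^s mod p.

Squares mod 569: 480^1≡480, 480^2≡524, 480^4≡318, 480^8≡411, 480^16≡497, 480^32≡63, 480^64≡555, 480^128≡196
148 = 128 + 16 + 4, so 480^148 ≡ 196·497·318 ≡ 87 (mod 569)
Squares mod 569: 148^1≡148, 148^2≡282, 148^4≡433, 148^8≡288, 148^16≡439, 148^32≡399, 148^64≡450, 148^128≡505, 148^256≡113
305 = 256 + 32 + 16 + 1, so 148^305 ≡ 113·399·439·148 ≡ 191 (mod 569)
y^r · r^s ≡ 87·191 = 16617 ≡ 116 (mod 569)

116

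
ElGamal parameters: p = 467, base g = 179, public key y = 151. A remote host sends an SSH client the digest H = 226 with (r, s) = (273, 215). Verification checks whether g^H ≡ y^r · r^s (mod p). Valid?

yes

Left side g^H mod p:
179^226 mod 467 = 432
Right side y^r · r^s mod p:
151^273 mod 467 = 212
273^215 mod 467 = 284
212·284 = 60208 ≡ 432 (mod 467)
432 ≡ 432 (mod 467), so the signature is genuine.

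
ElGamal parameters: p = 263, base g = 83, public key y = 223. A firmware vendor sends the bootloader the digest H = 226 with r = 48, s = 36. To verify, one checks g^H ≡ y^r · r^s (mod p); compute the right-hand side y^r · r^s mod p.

137

223^2 = 49729 ≡ 22
223^4 ≡ 22^2 = 484 ≡ 221
223^8 ≡ 221^2 = 48841 ≡ 186
223^16 ≡ 186^2 = 34596 ≡ 143
223^32 ≡ 143^2 = 20449 ≡ 198
48 = 32 + 16, so 223^48 ≡ 198·143 ≡ 173 (mod 263)
48^2 = 2304 ≡ 200
48^4 ≡ 200^2 = 40000 ≡ 24
48^8 ≡ 24^2 = 576 ≡ 50
48^16 ≡ 50^2 = 2500 ≡ 133
48^32 ≡ 133^2 = 17689 ≡ 68
36 = 32 + 4, so 48^36 ≡ 68·24 ≡ 54 (mod 263)
y^r · r^s ≡ 173·54 = 9342 ≡ 137 (mod 263)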